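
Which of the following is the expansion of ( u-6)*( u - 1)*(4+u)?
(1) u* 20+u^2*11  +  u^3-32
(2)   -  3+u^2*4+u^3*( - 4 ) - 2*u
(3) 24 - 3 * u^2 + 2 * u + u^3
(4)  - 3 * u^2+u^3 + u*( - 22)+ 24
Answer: 4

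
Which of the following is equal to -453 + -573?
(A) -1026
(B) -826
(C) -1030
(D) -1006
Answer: A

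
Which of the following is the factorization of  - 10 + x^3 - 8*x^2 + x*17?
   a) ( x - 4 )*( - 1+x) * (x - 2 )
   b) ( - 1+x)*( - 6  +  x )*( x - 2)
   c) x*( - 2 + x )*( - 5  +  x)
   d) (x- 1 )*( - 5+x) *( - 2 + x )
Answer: d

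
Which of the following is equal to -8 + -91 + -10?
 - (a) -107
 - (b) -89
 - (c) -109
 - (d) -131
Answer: c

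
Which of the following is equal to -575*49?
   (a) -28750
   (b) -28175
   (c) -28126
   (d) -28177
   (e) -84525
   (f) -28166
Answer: b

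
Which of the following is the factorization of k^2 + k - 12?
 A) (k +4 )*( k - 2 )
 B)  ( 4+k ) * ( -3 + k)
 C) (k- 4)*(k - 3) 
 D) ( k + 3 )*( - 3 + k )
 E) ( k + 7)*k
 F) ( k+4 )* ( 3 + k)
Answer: B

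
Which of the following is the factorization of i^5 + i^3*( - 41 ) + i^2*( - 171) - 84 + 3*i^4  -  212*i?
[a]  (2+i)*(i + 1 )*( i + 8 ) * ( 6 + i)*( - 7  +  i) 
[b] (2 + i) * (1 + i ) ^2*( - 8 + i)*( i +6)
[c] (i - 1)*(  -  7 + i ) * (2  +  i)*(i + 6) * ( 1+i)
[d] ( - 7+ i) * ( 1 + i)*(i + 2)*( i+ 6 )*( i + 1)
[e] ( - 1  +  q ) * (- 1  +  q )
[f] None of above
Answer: d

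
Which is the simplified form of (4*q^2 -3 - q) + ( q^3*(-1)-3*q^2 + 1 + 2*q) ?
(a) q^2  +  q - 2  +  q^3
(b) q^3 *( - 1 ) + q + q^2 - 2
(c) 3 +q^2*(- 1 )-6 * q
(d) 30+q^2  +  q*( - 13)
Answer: b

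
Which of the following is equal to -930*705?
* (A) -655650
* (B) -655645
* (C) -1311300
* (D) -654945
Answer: A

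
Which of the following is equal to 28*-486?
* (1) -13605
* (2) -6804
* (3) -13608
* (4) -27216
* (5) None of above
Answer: 3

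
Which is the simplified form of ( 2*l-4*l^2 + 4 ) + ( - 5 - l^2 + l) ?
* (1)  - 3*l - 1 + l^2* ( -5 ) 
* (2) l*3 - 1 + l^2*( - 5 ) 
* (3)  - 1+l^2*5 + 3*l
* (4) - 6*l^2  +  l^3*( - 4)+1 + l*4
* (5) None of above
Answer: 2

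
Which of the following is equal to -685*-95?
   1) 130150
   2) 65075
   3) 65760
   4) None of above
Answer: 2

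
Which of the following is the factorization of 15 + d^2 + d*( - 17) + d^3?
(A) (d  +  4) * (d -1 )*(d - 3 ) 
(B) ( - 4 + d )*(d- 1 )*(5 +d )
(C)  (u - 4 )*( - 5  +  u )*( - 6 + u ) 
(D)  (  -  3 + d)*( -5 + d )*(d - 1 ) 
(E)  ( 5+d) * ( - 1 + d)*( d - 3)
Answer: E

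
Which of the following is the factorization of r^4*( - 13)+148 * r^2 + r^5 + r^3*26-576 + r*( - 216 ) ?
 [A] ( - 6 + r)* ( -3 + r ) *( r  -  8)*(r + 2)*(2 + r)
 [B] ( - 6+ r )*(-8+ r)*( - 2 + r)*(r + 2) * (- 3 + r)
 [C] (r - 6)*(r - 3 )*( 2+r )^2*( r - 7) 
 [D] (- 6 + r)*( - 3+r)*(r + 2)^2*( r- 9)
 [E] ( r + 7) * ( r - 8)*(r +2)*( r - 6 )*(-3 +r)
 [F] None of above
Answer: A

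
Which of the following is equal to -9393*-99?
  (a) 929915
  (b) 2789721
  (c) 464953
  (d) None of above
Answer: d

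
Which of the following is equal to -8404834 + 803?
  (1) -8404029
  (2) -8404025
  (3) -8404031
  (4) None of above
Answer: 3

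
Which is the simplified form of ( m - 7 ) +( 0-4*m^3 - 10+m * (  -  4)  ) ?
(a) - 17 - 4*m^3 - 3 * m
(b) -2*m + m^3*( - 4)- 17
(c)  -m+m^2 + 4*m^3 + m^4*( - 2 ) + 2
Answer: a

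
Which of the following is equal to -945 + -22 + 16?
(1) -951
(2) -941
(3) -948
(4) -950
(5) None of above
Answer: 1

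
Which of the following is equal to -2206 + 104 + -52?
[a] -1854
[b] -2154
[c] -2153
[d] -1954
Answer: b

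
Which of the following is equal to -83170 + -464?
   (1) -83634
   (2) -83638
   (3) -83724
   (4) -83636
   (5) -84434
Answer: 1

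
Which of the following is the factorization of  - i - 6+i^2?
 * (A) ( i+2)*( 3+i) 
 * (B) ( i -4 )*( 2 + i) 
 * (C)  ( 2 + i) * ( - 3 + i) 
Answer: C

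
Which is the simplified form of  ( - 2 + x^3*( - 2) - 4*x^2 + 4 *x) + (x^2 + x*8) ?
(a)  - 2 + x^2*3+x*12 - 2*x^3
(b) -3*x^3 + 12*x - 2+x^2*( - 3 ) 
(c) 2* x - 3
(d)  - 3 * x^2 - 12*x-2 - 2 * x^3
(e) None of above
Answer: e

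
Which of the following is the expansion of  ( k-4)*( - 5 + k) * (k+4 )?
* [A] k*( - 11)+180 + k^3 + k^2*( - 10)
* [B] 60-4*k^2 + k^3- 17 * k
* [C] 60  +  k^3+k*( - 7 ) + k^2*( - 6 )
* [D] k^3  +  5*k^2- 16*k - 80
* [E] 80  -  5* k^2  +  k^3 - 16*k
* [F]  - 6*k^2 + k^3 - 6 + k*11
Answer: E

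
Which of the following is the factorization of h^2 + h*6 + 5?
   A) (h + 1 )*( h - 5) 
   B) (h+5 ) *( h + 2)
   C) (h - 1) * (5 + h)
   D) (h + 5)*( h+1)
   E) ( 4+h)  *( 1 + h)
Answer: D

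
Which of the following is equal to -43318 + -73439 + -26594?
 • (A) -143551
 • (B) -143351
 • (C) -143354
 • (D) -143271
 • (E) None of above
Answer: B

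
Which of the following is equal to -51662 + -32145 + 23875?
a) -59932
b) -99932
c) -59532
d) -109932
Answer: a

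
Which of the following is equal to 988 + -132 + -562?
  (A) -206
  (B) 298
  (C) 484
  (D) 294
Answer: D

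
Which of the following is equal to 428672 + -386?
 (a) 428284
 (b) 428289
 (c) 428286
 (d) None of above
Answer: c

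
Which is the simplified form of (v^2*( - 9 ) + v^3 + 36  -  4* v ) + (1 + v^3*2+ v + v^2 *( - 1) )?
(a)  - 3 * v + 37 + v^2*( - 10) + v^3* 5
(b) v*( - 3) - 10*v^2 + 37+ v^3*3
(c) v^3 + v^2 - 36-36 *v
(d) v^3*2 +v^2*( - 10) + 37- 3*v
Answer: b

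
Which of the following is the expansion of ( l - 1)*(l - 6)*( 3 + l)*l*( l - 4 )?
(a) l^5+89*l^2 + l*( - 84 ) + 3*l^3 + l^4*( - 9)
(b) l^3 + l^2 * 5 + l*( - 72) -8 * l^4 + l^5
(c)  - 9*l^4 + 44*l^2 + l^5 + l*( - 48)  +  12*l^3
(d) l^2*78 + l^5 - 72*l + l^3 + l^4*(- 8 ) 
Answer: d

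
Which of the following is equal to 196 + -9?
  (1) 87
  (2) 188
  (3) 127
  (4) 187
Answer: 4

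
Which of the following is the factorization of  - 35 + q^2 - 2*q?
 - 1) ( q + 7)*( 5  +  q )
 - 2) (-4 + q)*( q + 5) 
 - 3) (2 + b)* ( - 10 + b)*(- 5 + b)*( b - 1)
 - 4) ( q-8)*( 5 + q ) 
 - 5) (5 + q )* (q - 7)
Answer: 5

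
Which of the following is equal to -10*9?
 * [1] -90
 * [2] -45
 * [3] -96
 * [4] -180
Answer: 1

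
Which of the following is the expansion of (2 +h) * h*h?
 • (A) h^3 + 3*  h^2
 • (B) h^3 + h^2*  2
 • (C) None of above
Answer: B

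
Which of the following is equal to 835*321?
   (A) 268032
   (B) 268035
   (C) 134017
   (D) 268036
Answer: B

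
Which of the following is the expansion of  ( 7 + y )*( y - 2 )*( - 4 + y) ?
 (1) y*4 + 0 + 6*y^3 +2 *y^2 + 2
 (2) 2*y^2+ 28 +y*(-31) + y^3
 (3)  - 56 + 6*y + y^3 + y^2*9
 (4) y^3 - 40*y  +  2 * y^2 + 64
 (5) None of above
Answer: 5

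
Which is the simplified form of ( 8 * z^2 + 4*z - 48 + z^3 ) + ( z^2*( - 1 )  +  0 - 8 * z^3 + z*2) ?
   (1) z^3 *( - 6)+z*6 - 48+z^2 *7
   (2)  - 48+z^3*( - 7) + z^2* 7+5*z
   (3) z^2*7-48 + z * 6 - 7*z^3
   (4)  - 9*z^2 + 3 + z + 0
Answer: 3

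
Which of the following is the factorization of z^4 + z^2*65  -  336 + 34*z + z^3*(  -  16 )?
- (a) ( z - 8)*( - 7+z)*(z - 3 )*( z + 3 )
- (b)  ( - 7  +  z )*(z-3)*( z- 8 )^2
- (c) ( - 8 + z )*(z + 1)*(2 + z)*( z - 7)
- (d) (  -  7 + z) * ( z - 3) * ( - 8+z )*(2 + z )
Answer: d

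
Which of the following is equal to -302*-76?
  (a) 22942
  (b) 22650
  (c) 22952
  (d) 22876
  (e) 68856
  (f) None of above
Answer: c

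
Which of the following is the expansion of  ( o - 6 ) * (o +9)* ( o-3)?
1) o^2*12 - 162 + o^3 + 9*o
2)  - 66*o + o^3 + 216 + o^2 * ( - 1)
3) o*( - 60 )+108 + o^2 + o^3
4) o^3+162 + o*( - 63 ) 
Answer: 4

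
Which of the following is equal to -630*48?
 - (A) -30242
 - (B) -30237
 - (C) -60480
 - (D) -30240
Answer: D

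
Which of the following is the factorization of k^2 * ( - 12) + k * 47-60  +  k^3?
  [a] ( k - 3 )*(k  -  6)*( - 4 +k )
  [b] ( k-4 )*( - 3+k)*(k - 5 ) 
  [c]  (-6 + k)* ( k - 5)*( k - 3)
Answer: b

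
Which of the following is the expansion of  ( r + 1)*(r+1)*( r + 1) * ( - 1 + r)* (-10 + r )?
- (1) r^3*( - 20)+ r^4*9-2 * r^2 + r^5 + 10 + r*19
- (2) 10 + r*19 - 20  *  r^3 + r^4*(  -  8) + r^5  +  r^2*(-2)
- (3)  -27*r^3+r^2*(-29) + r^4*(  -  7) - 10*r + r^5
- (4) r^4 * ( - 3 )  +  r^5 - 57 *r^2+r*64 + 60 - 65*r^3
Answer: 2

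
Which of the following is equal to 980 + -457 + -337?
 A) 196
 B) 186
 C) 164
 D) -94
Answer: B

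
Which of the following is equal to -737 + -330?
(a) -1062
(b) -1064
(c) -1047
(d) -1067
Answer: d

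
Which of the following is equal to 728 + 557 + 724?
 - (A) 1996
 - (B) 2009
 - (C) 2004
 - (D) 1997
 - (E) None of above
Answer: B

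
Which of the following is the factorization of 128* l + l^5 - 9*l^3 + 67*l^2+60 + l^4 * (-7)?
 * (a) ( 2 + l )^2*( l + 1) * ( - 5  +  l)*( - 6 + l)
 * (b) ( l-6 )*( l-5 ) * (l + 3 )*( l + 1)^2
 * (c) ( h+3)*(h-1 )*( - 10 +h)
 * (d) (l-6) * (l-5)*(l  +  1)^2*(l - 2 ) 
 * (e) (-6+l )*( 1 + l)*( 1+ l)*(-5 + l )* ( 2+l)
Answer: e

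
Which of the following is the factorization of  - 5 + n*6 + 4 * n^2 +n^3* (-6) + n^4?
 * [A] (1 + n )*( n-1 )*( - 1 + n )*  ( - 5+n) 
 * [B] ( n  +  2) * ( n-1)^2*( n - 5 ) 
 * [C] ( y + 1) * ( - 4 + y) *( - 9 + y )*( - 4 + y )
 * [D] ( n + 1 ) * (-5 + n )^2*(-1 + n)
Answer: A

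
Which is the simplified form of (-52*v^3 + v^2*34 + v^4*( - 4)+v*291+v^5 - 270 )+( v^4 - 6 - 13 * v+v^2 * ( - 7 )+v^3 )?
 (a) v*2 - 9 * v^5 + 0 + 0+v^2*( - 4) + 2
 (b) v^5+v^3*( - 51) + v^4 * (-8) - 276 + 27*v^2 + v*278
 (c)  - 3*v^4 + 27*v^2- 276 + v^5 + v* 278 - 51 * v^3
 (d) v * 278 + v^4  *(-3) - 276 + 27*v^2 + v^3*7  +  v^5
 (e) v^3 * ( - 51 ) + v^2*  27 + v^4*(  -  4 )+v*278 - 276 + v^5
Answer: c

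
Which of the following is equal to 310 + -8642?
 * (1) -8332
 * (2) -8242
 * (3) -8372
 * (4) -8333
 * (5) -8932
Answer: 1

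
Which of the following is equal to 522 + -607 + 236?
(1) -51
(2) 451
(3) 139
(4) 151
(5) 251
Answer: 4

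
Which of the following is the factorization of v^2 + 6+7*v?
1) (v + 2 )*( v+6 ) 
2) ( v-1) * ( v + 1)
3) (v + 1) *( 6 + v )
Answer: 3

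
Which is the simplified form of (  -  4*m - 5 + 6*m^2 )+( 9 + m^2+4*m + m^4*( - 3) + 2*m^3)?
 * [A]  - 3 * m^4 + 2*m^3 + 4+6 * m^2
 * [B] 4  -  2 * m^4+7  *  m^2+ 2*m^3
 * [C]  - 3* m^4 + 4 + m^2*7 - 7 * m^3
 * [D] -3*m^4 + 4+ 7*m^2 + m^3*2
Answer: D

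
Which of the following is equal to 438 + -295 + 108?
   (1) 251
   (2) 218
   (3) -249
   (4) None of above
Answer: 1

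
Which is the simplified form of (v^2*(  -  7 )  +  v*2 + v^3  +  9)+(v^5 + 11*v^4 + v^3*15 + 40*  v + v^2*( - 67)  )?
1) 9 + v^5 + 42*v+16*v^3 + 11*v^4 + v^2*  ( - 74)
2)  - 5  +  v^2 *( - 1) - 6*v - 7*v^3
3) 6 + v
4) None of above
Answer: 1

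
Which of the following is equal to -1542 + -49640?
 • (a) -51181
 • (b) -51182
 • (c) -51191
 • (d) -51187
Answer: b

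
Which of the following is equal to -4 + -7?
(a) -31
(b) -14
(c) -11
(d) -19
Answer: c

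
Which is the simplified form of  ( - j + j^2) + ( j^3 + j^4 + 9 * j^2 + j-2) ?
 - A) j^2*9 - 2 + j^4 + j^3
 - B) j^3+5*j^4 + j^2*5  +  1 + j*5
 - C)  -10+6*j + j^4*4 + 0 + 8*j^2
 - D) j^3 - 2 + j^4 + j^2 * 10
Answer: D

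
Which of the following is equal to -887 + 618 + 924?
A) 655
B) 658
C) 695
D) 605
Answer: A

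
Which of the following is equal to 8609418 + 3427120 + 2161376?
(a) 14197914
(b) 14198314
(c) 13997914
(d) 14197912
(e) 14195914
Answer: a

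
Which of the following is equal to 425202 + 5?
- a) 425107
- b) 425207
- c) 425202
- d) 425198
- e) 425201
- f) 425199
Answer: b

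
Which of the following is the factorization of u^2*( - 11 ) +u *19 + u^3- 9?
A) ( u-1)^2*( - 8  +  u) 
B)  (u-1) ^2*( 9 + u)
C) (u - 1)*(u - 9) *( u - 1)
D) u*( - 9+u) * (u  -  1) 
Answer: C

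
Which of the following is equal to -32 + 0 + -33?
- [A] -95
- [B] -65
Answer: B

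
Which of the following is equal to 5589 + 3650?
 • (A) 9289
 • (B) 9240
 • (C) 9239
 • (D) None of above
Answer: C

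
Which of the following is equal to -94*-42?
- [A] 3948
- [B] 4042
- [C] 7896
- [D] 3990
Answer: A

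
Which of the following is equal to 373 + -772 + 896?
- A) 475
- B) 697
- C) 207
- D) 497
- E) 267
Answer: D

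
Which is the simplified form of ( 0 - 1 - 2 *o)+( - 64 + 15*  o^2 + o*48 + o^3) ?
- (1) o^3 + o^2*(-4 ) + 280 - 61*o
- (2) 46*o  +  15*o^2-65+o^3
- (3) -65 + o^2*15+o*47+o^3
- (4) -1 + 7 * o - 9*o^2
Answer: 2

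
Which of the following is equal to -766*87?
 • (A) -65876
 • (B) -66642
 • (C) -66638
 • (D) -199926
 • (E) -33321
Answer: B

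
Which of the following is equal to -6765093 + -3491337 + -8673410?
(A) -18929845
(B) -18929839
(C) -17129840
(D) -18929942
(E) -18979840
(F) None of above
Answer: F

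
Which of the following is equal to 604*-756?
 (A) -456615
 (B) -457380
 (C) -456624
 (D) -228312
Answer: C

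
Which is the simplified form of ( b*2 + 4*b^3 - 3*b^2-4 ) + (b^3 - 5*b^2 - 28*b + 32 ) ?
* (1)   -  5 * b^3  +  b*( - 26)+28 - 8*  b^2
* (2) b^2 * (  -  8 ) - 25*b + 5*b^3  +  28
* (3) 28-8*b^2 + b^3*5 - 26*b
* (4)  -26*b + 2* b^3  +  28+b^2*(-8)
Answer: 3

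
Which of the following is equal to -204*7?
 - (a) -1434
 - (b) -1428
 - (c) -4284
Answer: b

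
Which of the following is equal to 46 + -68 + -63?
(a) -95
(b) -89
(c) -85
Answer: c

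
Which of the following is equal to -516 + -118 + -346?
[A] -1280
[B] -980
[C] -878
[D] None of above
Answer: B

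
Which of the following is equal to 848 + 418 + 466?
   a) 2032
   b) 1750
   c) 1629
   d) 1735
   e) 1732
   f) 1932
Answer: e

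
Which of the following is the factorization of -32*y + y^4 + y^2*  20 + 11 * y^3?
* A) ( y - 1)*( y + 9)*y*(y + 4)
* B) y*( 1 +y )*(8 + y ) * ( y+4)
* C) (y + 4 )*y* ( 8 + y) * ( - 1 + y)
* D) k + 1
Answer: C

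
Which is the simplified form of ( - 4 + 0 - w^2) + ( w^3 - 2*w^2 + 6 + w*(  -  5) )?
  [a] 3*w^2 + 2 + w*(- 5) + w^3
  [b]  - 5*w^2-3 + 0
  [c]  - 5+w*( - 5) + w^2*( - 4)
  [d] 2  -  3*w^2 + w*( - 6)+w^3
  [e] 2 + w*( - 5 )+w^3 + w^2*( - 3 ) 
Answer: e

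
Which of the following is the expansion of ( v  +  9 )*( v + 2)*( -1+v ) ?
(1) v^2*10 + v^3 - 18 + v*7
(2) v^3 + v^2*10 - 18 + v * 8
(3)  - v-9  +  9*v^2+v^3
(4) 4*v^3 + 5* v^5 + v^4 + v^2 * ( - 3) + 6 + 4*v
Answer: 1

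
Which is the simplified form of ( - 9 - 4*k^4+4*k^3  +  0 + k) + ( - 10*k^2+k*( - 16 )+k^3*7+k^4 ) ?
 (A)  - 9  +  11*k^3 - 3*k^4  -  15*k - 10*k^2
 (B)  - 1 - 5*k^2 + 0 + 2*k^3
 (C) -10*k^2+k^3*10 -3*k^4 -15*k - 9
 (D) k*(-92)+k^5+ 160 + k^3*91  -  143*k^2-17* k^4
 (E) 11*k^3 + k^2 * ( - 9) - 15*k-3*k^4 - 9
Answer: A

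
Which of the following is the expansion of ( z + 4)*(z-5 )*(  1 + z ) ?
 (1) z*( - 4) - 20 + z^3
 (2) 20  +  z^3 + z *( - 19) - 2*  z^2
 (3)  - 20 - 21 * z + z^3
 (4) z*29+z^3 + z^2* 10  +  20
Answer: 3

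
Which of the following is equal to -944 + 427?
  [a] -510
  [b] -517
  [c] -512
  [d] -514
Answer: b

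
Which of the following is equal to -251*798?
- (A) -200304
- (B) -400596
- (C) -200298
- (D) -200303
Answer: C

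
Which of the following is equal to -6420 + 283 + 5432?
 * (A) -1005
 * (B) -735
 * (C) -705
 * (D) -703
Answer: C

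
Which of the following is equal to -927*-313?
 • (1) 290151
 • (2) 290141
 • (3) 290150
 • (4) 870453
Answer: 1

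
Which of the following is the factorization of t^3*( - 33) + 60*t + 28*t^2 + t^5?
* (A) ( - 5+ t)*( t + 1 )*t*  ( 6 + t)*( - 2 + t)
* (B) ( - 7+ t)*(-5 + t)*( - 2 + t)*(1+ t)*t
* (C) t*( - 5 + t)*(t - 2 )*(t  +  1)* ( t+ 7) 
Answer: A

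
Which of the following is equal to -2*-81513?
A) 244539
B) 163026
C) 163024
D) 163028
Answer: B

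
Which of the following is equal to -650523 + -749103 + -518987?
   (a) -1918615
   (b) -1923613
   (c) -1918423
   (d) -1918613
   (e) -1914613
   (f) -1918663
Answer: d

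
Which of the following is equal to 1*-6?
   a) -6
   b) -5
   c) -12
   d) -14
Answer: a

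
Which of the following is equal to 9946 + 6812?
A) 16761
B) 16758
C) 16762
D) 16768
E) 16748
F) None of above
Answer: B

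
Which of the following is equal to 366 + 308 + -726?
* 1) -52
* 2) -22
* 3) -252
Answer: 1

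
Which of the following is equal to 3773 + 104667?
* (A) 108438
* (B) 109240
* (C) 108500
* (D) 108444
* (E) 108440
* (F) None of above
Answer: E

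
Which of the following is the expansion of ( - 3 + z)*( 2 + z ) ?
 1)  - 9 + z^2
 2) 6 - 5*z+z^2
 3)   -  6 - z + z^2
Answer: 3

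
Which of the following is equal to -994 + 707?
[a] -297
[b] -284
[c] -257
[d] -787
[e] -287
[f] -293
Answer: e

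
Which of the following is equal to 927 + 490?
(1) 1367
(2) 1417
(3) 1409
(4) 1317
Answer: 2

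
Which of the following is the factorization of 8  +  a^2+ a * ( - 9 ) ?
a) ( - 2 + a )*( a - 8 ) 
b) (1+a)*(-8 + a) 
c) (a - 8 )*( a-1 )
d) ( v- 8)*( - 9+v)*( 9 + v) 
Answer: c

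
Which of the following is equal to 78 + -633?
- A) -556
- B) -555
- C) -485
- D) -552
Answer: B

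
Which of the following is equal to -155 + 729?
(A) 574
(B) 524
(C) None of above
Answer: A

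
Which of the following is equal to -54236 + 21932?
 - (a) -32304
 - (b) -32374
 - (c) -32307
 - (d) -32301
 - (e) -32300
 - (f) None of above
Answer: a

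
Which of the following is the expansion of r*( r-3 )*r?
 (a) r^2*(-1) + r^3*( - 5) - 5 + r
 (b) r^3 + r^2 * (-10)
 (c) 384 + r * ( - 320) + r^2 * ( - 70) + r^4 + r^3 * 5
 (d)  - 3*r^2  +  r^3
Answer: d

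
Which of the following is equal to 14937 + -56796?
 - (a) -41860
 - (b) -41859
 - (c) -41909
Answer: b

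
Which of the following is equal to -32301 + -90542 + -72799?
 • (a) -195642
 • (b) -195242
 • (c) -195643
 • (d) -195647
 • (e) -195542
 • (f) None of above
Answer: a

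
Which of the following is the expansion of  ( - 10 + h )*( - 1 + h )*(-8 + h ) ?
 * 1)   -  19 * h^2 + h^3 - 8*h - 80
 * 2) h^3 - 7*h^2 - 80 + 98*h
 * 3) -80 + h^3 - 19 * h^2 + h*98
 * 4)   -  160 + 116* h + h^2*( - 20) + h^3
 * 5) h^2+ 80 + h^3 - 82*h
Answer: 3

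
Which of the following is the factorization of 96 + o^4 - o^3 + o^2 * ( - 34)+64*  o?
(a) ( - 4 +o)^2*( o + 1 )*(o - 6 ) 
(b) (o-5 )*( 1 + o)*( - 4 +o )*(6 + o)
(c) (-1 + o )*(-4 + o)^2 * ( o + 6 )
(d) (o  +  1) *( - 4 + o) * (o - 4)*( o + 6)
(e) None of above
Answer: d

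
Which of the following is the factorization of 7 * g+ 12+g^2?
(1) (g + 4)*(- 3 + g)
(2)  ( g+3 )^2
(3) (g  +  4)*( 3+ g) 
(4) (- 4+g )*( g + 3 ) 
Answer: 3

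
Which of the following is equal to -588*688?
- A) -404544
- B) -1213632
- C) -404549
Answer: A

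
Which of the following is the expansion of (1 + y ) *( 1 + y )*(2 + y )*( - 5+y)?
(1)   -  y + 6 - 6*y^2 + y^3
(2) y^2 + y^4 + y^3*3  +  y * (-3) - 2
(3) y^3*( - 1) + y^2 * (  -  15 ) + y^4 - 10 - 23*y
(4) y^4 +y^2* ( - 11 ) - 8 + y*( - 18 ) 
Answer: 3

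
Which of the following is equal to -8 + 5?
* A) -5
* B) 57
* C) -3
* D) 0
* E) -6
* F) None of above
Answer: C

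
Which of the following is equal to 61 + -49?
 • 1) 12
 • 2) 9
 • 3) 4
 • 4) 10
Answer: 1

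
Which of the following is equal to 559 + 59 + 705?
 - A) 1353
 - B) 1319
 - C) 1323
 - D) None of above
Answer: C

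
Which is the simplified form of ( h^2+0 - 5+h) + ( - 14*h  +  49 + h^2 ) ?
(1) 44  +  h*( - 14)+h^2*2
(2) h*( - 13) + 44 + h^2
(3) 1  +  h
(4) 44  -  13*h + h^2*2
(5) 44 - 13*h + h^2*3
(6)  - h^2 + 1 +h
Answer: 4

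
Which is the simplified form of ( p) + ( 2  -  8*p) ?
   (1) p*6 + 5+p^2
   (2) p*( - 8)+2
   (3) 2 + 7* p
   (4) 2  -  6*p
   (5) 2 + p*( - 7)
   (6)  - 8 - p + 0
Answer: 5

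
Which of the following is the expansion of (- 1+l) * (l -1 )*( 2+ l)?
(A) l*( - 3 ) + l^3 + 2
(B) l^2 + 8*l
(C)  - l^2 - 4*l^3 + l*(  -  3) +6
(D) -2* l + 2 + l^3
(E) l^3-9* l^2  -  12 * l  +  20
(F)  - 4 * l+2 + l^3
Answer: A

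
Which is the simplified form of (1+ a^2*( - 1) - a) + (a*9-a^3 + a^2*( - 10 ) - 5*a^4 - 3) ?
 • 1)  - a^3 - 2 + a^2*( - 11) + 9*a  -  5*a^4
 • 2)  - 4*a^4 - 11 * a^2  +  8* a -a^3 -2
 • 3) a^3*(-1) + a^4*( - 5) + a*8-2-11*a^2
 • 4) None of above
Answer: 3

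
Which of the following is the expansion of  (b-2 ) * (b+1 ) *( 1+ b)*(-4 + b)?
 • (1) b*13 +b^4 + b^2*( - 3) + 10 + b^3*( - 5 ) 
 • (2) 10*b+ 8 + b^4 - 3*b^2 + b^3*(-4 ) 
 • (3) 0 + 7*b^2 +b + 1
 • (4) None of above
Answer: 2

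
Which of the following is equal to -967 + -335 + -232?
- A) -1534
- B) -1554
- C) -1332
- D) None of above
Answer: A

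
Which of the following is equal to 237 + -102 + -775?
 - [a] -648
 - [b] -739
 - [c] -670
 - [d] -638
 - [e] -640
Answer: e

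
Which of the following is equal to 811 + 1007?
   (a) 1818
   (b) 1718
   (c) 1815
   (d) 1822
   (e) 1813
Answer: a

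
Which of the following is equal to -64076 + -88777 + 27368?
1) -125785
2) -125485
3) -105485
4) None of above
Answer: 2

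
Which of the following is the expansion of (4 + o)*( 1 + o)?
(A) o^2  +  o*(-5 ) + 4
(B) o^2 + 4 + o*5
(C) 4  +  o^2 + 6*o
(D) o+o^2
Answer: B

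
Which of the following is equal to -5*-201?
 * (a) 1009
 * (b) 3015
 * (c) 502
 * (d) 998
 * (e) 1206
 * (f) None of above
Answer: f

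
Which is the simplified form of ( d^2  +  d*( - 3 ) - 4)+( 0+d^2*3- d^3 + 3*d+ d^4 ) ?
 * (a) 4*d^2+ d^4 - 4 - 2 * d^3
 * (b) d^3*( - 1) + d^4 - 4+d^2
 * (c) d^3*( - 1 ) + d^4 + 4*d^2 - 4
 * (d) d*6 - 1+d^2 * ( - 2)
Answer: c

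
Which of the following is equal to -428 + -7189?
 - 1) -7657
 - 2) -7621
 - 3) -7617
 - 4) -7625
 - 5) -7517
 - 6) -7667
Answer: 3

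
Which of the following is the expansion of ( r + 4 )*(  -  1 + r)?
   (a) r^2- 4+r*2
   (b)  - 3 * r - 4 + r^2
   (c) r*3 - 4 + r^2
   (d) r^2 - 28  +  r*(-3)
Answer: c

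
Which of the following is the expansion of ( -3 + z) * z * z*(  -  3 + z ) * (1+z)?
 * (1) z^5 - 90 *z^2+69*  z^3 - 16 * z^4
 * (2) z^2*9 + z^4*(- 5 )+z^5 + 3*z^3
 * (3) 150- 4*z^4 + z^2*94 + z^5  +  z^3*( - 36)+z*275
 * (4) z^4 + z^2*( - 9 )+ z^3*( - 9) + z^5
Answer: 2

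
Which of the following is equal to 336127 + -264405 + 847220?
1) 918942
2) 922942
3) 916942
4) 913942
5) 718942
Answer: 1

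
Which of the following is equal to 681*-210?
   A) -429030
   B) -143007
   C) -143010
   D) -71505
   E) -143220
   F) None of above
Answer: C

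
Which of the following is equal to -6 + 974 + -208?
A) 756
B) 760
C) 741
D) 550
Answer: B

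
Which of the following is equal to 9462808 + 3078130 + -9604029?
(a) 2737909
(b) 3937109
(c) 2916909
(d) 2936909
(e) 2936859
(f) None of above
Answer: d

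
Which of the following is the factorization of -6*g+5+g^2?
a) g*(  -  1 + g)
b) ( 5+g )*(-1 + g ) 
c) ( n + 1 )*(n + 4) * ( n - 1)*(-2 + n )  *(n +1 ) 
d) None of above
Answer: d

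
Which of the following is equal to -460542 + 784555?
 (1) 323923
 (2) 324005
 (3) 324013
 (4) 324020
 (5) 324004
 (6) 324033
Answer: 3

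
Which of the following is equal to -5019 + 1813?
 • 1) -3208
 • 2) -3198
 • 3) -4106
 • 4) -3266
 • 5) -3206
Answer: 5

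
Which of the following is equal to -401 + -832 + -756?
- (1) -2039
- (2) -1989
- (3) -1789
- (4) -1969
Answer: 2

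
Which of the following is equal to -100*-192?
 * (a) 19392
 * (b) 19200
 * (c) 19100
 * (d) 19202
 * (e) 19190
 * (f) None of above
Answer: b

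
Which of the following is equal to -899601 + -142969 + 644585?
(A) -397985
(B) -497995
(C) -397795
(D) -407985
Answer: A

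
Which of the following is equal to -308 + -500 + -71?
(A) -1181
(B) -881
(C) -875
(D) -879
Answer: D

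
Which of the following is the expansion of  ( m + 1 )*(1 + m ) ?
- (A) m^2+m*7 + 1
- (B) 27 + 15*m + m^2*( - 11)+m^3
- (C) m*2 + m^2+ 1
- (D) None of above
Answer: C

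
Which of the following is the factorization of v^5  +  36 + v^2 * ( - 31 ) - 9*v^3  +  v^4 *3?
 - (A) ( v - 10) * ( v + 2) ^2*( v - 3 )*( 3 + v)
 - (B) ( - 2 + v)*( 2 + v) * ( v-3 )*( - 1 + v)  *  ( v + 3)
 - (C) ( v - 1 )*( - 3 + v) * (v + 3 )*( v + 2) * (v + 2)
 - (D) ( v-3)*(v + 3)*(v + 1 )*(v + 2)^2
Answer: C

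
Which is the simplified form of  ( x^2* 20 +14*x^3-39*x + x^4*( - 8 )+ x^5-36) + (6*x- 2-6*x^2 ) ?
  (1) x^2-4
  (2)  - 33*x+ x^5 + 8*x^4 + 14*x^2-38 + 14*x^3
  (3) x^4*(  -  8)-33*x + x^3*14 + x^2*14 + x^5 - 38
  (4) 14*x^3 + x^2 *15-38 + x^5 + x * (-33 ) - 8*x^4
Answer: 3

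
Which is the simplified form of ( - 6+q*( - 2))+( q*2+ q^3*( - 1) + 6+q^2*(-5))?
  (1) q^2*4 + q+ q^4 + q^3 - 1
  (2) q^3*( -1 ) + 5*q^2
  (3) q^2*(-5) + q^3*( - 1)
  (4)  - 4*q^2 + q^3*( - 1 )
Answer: 3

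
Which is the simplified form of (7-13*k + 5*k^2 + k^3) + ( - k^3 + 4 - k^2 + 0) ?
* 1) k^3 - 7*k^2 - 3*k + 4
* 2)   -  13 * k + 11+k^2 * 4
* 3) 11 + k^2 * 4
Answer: 2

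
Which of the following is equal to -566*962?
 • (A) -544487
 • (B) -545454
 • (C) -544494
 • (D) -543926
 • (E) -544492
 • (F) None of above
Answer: E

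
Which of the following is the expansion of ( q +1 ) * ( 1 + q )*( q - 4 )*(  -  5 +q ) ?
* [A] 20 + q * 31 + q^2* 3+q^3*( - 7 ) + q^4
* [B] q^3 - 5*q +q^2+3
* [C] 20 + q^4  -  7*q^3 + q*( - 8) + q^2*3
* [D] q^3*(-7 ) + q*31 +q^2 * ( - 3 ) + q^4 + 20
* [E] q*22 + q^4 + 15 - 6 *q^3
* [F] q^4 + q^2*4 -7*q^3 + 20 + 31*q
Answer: A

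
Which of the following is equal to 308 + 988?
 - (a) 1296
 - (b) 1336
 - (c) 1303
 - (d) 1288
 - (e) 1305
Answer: a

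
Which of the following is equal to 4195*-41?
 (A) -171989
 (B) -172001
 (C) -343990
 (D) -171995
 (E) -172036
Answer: D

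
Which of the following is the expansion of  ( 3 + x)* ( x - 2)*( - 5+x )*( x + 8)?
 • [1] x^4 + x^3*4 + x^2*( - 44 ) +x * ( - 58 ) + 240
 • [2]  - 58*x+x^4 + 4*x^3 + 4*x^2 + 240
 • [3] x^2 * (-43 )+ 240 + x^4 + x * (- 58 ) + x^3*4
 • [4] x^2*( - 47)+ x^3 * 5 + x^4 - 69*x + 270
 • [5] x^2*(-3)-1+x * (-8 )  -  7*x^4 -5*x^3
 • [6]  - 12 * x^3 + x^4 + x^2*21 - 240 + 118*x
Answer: 3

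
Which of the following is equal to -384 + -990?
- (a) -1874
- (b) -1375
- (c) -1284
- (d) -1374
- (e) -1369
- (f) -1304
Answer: d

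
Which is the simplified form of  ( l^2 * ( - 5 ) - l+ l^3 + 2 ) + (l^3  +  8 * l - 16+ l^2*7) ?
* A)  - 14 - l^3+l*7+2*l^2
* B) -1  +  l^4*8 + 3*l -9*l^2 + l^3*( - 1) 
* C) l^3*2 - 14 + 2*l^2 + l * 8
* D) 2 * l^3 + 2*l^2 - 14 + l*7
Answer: D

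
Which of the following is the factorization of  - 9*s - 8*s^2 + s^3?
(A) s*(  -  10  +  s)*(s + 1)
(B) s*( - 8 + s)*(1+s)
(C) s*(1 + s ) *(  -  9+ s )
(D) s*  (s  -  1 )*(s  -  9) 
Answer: C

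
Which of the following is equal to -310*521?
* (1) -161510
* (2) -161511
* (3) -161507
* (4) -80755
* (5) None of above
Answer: 1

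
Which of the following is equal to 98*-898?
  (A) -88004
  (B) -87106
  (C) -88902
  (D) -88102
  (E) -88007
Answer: A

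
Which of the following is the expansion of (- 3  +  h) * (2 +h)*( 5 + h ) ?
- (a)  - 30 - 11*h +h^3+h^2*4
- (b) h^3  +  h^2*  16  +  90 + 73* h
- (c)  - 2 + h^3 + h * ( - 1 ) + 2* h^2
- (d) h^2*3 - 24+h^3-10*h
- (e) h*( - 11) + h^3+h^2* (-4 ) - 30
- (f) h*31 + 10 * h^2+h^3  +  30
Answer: a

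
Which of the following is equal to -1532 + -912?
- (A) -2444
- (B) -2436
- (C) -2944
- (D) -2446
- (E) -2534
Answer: A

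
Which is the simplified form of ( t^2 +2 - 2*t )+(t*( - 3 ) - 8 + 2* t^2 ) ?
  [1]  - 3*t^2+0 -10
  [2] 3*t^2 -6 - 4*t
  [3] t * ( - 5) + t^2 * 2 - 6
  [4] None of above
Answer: 4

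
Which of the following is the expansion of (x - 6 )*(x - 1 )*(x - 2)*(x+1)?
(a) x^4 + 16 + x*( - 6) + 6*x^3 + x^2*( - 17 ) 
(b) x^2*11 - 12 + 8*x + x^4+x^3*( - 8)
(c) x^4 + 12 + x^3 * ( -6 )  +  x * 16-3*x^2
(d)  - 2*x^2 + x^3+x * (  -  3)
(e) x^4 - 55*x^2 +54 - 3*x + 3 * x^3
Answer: b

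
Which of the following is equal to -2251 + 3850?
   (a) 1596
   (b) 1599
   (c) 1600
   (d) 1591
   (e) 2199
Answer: b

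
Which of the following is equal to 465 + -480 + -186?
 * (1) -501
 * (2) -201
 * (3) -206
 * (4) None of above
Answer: 2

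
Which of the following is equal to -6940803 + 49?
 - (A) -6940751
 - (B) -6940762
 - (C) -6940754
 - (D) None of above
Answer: C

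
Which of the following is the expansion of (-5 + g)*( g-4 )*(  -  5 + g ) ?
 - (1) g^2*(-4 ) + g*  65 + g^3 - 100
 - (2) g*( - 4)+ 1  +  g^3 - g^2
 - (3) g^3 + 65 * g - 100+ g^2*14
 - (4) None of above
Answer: 4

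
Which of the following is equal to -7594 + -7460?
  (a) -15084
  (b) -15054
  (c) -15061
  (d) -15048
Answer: b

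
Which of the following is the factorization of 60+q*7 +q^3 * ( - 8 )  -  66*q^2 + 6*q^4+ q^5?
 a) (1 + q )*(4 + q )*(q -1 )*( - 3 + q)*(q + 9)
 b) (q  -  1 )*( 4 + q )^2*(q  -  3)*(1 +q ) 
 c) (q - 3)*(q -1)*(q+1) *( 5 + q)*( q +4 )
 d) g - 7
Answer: c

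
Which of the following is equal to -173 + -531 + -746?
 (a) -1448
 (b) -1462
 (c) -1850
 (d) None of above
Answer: d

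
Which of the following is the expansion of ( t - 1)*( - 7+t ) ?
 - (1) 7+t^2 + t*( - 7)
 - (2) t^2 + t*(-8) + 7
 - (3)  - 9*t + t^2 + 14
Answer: 2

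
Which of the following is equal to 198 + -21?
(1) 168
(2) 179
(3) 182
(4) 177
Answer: 4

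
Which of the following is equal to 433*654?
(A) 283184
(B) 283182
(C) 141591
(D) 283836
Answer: B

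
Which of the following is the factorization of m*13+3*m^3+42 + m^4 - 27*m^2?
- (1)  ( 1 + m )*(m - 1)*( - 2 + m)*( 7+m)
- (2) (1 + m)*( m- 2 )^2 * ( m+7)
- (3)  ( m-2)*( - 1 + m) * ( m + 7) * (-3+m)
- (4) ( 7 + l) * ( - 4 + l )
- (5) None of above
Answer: 5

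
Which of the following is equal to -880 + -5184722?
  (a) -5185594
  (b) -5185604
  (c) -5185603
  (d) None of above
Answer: d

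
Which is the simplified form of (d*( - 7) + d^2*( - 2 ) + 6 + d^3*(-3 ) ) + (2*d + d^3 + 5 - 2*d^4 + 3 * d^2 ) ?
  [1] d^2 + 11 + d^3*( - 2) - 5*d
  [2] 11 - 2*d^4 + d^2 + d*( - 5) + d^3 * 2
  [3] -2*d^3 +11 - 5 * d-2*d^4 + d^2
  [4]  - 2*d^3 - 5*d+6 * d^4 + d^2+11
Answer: 3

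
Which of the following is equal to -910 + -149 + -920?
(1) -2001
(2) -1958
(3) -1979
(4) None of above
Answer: 3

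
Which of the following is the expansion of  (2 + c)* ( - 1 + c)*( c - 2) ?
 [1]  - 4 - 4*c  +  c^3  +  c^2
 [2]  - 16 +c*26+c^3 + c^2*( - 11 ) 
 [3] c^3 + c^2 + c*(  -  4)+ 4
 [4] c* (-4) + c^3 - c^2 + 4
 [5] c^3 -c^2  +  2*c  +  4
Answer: 4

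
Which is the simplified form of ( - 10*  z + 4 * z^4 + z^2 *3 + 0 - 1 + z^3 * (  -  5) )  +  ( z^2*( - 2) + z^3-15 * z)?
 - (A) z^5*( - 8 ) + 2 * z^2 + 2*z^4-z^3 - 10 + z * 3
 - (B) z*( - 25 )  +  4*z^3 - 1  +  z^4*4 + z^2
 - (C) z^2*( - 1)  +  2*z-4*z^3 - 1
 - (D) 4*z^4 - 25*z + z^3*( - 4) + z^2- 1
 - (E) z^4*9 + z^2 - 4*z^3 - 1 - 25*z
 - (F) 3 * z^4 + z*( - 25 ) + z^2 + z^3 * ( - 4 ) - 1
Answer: D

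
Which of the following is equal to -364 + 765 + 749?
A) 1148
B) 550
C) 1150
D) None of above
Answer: C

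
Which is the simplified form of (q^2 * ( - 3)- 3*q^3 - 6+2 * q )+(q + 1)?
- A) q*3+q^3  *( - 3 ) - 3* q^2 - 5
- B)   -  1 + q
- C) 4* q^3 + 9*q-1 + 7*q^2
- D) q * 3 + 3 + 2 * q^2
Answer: A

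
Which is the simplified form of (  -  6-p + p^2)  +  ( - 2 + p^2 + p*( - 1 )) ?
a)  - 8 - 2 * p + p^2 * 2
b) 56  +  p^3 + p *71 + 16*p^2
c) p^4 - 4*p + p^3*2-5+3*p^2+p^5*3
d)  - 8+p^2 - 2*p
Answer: a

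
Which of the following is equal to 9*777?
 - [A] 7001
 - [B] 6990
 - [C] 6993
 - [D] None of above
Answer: C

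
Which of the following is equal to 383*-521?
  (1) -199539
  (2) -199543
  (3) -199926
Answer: 2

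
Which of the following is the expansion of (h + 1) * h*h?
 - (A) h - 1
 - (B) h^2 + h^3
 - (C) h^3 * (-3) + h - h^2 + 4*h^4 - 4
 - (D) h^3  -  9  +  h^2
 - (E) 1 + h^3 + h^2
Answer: B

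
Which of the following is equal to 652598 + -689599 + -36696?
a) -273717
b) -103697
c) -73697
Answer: c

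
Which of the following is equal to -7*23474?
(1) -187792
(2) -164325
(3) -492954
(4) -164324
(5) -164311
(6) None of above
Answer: 6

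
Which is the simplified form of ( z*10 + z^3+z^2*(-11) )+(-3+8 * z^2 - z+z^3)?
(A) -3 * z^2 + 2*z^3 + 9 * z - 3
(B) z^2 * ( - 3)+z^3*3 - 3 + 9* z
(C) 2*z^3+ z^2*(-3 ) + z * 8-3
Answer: A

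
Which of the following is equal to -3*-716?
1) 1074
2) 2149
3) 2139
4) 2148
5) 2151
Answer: 4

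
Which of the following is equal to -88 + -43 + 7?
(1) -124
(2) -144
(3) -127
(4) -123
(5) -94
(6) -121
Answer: 1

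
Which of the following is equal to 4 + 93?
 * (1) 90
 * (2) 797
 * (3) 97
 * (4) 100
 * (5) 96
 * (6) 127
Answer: 3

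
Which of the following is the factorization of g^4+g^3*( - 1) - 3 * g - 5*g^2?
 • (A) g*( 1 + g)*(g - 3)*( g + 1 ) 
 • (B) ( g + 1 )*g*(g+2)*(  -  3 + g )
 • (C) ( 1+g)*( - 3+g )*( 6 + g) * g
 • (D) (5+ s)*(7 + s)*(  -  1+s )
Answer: A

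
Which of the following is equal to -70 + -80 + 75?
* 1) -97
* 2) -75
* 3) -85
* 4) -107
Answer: 2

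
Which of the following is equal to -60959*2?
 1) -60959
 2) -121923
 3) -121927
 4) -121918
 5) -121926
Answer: 4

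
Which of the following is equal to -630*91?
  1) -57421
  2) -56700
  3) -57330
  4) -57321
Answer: 3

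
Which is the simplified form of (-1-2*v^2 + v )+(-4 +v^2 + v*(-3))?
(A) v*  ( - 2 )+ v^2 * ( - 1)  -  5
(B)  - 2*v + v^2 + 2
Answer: A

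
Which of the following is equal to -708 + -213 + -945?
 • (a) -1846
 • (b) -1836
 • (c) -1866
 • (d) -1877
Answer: c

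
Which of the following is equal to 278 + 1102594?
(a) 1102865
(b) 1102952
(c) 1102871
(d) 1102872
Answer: d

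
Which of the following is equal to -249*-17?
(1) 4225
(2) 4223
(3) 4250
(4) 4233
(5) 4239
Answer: 4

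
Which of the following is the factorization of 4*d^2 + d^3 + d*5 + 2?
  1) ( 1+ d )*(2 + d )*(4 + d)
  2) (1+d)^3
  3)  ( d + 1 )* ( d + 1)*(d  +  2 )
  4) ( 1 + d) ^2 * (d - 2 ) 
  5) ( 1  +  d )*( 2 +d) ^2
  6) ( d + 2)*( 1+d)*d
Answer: 3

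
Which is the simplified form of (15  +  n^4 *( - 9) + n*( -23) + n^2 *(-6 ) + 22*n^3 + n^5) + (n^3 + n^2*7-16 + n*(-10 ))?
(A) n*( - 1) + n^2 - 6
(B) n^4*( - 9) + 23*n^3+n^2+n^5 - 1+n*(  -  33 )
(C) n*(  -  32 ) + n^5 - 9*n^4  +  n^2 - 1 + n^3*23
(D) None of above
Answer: B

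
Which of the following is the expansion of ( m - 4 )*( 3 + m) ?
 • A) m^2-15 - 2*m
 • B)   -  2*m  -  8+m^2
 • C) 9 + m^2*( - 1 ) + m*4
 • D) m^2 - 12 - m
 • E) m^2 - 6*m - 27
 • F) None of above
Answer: D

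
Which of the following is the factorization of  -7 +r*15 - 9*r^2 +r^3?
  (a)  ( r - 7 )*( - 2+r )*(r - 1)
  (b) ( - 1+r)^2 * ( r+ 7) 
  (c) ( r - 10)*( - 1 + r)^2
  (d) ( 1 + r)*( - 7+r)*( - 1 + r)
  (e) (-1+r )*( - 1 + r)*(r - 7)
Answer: e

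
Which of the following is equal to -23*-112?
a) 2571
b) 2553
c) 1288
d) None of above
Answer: d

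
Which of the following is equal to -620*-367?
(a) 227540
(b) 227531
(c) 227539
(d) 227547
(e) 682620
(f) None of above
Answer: a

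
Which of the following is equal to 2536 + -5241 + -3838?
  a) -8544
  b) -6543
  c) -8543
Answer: b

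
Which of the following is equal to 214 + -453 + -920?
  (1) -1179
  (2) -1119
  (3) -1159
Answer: 3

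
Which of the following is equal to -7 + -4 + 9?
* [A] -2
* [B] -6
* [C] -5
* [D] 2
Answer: A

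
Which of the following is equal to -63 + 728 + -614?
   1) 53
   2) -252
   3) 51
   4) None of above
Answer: 3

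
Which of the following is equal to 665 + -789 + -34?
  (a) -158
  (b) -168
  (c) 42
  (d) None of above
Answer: a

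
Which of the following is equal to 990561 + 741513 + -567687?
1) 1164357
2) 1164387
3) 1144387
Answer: 2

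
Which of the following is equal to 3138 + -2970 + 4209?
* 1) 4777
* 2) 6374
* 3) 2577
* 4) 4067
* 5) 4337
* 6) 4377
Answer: 6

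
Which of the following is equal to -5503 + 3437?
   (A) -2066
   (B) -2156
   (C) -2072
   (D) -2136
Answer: A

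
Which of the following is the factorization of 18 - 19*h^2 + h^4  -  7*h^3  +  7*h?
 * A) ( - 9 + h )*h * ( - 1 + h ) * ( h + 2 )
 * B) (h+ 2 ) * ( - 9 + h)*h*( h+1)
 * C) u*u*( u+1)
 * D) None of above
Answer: D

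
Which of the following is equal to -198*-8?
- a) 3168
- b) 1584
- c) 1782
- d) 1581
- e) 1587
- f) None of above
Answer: b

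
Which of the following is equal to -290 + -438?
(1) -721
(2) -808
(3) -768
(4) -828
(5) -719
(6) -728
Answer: 6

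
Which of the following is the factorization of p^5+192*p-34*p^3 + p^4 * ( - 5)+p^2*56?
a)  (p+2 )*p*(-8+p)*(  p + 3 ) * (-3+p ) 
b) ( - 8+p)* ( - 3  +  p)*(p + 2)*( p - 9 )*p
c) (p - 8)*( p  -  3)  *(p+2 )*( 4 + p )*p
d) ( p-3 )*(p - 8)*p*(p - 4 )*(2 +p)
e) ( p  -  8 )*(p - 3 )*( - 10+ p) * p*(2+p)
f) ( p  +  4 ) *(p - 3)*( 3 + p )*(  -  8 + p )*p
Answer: c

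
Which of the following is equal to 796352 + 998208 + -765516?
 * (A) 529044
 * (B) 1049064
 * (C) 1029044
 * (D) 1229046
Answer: C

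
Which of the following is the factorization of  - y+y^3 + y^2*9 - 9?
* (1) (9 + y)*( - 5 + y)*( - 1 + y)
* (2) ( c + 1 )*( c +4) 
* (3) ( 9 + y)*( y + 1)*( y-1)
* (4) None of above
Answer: 3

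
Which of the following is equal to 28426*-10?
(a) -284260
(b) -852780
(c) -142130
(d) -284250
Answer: a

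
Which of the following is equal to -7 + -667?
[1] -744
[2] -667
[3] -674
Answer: 3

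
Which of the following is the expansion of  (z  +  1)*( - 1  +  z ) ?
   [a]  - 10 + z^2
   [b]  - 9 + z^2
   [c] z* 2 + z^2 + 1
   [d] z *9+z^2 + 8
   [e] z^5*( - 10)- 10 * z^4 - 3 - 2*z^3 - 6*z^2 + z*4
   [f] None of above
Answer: f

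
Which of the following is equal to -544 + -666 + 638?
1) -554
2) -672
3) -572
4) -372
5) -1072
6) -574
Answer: 3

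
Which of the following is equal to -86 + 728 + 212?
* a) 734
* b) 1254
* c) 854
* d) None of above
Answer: c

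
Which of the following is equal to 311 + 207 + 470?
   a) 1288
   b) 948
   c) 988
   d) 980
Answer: c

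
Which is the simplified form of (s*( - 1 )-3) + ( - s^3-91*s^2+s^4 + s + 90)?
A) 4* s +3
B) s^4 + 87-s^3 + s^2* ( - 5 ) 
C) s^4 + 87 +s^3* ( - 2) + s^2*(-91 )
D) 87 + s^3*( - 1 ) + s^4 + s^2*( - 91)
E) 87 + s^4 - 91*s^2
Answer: D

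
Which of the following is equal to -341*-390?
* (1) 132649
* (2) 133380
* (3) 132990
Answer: 3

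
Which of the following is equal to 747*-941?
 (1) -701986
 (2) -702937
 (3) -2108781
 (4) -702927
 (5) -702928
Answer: 4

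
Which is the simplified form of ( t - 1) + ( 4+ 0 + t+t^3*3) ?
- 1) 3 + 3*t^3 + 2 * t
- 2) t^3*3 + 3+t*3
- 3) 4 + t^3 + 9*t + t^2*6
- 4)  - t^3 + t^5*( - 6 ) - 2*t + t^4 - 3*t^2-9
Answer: 1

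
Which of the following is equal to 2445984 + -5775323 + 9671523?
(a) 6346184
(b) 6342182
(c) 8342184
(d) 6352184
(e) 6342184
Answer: e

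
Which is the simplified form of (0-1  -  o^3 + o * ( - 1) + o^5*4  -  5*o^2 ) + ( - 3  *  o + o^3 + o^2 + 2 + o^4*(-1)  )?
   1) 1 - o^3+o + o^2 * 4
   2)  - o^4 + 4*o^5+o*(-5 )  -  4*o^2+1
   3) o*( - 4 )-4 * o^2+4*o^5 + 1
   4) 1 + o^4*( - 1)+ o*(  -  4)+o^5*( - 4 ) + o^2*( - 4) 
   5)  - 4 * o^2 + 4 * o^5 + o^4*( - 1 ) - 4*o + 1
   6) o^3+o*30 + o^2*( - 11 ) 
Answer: 5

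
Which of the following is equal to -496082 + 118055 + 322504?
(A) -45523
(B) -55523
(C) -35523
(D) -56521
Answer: B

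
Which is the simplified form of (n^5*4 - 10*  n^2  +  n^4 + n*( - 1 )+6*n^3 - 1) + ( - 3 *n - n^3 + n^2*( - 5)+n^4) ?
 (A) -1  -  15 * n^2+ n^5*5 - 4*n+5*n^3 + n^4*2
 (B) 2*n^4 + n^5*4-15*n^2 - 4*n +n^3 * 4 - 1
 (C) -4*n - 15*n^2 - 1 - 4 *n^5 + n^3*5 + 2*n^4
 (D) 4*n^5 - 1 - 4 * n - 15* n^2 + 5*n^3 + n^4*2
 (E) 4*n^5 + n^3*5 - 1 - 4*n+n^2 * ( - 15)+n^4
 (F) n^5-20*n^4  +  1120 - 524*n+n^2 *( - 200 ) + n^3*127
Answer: D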